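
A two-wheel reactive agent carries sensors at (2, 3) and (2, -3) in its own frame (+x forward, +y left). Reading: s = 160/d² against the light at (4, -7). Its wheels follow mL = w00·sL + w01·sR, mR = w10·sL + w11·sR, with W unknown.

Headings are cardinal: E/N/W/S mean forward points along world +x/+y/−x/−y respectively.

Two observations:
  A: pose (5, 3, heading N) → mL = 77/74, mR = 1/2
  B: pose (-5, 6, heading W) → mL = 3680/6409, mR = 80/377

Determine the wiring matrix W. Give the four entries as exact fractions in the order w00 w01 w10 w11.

obs A: pose=(5,3,N) → sL=40/37, sR=1, mL=77/74, mR=1/2
obs B: pose=(-5,6,W) → sL=160/221, sR=160/377, mL=3680/6409, mR=80/377
sensor matrix S = [[40/37, 1], [160/221, 160/377]]; det S = -62880/237133
solve [mL_A; mL_B] = S·[w00; w01] and [mR_A; mR_B] = S·[w10; w11]:
  w00 = 1/2, w01 = 1/2, w10 = 0, w11 = 1/2

1/2 1/2 0 1/2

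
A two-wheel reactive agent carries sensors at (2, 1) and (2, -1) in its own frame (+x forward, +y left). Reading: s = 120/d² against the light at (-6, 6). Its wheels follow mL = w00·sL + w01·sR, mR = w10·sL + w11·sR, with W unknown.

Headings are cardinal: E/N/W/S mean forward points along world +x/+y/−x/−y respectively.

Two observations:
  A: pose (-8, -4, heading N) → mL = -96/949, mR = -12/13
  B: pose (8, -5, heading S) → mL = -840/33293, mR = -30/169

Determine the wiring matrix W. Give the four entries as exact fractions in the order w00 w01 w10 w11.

1/2 -1/2 0 -1/2

obs A: pose=(-8,-4,N) → sL=120/73, sR=24/13, mL=-96/949, mR=-12/13
obs B: pose=(8,-5,S) → sL=60/197, sR=60/169, mL=-840/33293, mR=-30/169
sensor matrix S = [[120/73, 24/13], [60/197, 60/169]]; det S = 51840/2430389
solve [mL_A; mL_B] = S·[w00; w01] and [mR_A; mR_B] = S·[w10; w11]:
  w00 = 1/2, w01 = -1/2, w10 = 0, w11 = -1/2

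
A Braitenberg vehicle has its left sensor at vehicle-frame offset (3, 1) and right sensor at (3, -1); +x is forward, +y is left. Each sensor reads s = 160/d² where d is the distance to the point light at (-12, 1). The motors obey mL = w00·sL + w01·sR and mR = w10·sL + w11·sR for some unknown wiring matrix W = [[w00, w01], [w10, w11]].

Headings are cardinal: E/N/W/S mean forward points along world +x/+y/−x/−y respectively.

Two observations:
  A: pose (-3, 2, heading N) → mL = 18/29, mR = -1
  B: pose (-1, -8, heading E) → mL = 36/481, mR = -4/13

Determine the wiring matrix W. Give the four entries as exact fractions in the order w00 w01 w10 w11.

obs A: pose=(-3,2,N) → sL=2, sR=40/29, mL=18/29, mR=-1
obs B: pose=(-1,-8,E) → sL=8/13, sR=20/37, mL=36/481, mR=-4/13
sensor matrix S = [[2, 40/29], [8/13, 20/37]]; det S = 3240/13949
solve [mL_A; mL_B] = S·[w00; w01] and [mR_A; mR_B] = S·[w10; w11]:
  w00 = 1, w01 = -1, w10 = -1/2, w11 = 0

1 -1 -1/2 0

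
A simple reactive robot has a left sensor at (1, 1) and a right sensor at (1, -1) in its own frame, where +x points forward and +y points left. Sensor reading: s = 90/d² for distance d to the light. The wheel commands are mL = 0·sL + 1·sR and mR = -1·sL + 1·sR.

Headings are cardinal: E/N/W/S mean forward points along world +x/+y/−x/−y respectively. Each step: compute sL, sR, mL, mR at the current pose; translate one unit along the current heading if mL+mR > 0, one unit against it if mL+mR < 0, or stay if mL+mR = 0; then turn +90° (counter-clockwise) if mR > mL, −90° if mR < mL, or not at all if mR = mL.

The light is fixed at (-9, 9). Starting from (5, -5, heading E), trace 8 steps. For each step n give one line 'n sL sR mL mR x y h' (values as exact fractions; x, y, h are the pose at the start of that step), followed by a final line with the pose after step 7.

0 45/197 1/5 1/5 -28/985 5 -5 E
1 90/481 90/421 90/421 5400/202501 6 -5 S
2 45/226 45/196 45/196 675/22148 6 -6 W
3 18/73 90/421 90/421 -1008/30733 5 -6 N
4 45/197 1/5 1/5 -28/985 5 -5 E
5 90/481 90/421 90/421 5400/202501 6 -5 S
6 45/226 45/196 45/196 675/22148 6 -6 W
7 18/73 90/421 90/421 -1008/30733 5 -6 N
final 5 -5 E

n=0: pose=(5,-5,E); sL=45/197, sR=1/5; mL=1/5, mR=-28/985; mL+mR=169/985 → advance +1; mR−mL=-45/197 → turn -1·90°
n=1: pose=(6,-5,S); sL=90/481, sR=90/421; mL=90/421, mR=5400/202501; mL+mR=48690/202501 → advance +1; mR−mL=-90/481 → turn -1·90°
n=2: pose=(6,-6,W); sL=45/226, sR=45/196; mL=45/196, mR=675/22148; mL+mR=1440/5537 → advance +1; mR−mL=-45/226 → turn -1·90°
n=3: pose=(5,-6,N); sL=18/73, sR=90/421; mL=90/421, mR=-1008/30733; mL+mR=5562/30733 → advance +1; mR−mL=-18/73 → turn -1·90°
n=4: pose=(5,-5,E); sL=45/197, sR=1/5; mL=1/5, mR=-28/985; mL+mR=169/985 → advance +1; mR−mL=-45/197 → turn -1·90°
n=5: pose=(6,-5,S); sL=90/481, sR=90/421; mL=90/421, mR=5400/202501; mL+mR=48690/202501 → advance +1; mR−mL=-90/481 → turn -1·90°
n=6: pose=(6,-6,W); sL=45/226, sR=45/196; mL=45/196, mR=675/22148; mL+mR=1440/5537 → advance +1; mR−mL=-45/226 → turn -1·90°
n=7: pose=(5,-6,N); sL=18/73, sR=90/421; mL=90/421, mR=-1008/30733; mL+mR=5562/30733 → advance +1; mR−mL=-18/73 → turn -1·90°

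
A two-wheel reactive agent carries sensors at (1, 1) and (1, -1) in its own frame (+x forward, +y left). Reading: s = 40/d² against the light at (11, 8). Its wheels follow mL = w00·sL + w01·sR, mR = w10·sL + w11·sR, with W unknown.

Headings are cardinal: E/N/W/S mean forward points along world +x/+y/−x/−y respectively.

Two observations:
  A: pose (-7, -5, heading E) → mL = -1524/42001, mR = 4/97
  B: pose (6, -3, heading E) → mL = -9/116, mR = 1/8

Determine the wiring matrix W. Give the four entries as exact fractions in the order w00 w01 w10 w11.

1/2 -1 0 1/2

obs A: pose=(-7,-5,E) → sL=40/433, sR=8/97, mL=-1524/42001, mR=4/97
obs B: pose=(6,-3,E) → sL=10/29, sR=1/4, mL=-9/116, mR=1/8
sensor matrix S = [[40/433, 8/97], [10/29, 1/4]]; det S = -6510/1218029
solve [mL_A; mL_B] = S·[w00; w01] and [mR_A; mR_B] = S·[w10; w11]:
  w00 = 1/2, w01 = -1, w10 = 0, w11 = 1/2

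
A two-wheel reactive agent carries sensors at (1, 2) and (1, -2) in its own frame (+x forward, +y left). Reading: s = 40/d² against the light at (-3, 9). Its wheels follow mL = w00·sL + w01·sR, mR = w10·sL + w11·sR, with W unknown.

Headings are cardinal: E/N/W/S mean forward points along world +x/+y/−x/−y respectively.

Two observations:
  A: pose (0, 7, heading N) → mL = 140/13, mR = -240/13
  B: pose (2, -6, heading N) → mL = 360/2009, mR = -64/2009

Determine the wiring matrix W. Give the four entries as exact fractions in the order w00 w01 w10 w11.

1/2 1/2 -1 1

obs A: pose=(0,7,N) → sL=20, sR=20/13, mL=140/13, mR=-240/13
obs B: pose=(2,-6,N) → sL=8/41, sR=8/49, mL=360/2009, mR=-64/2009
sensor matrix S = [[20, 20/13], [8/41, 8/49]]; det S = 77440/26117
solve [mL_A; mL_B] = S·[w00; w01] and [mR_A; mR_B] = S·[w10; w11]:
  w00 = 1/2, w01 = 1/2, w10 = -1, w11 = 1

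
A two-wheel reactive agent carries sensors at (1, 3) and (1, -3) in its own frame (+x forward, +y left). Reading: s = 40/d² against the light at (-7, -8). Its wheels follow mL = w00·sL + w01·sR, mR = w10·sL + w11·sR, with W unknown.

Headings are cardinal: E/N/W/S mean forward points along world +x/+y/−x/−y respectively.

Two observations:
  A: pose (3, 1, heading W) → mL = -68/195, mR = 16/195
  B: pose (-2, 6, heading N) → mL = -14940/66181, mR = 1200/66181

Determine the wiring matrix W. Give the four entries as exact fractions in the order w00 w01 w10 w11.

-1/2 -1 1/2 -1/2

obs A: pose=(3,1,W) → sL=40/117, sR=8/45, mL=-68/195, mR=16/195
obs B: pose=(-2,6,N) → sL=40/229, sR=40/289, mL=-14940/66181, mR=1200/66181
sensor matrix S = [[40/117, 8/45], [40/229, 40/289]]; det S = 41984/2581059
solve [mL_A; mL_B] = S·[w00; w01] and [mR_A; mR_B] = S·[w10; w11]:
  w00 = -1/2, w01 = -1, w10 = 1/2, w11 = -1/2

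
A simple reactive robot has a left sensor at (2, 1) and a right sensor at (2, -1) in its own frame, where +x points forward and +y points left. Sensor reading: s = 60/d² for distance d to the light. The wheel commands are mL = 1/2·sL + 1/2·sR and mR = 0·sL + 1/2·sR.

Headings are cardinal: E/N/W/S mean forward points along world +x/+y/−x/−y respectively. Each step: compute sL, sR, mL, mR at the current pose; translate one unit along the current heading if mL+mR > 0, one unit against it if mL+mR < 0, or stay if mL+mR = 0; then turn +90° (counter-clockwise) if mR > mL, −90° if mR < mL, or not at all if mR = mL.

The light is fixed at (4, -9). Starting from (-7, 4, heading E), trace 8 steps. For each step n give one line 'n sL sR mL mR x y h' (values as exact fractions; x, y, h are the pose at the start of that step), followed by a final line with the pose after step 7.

0 60/277 4/15 1004/4155 2/15 -7 4 E
1 30/101 30/121 3330/12221 15/121 -6 4 S
2 12/53 60/313 3468/16589 30/313 -6 3 W
3 3/17 15/74 477/2516 15/148 -7 3 N
4 60/277 4/15 1004/4155 2/15 -7 4 E
5 30/101 30/121 3330/12221 15/121 -6 4 S
6 12/53 60/313 3468/16589 30/313 -6 3 W
7 3/17 15/74 477/2516 15/148 -7 3 N
final -7 4 E

n=0: pose=(-7,4,E); sL=60/277, sR=4/15; mL=1004/4155, mR=2/15; mL+mR=1558/4155 → advance +1; mR−mL=-30/277 → turn -1·90°
n=1: pose=(-6,4,S); sL=30/101, sR=30/121; mL=3330/12221, mR=15/121; mL+mR=4845/12221 → advance +1; mR−mL=-15/101 → turn -1·90°
n=2: pose=(-6,3,W); sL=12/53, sR=60/313; mL=3468/16589, mR=30/313; mL+mR=5058/16589 → advance +1; mR−mL=-6/53 → turn -1·90°
n=3: pose=(-7,3,N); sL=3/17, sR=15/74; mL=477/2516, mR=15/148; mL+mR=183/629 → advance +1; mR−mL=-3/34 → turn -1·90°
n=4: pose=(-7,4,E); sL=60/277, sR=4/15; mL=1004/4155, mR=2/15; mL+mR=1558/4155 → advance +1; mR−mL=-30/277 → turn -1·90°
n=5: pose=(-6,4,S); sL=30/101, sR=30/121; mL=3330/12221, mR=15/121; mL+mR=4845/12221 → advance +1; mR−mL=-15/101 → turn -1·90°
n=6: pose=(-6,3,W); sL=12/53, sR=60/313; mL=3468/16589, mR=30/313; mL+mR=5058/16589 → advance +1; mR−mL=-6/53 → turn -1·90°
n=7: pose=(-7,3,N); sL=3/17, sR=15/74; mL=477/2516, mR=15/148; mL+mR=183/629 → advance +1; mR−mL=-3/34 → turn -1·90°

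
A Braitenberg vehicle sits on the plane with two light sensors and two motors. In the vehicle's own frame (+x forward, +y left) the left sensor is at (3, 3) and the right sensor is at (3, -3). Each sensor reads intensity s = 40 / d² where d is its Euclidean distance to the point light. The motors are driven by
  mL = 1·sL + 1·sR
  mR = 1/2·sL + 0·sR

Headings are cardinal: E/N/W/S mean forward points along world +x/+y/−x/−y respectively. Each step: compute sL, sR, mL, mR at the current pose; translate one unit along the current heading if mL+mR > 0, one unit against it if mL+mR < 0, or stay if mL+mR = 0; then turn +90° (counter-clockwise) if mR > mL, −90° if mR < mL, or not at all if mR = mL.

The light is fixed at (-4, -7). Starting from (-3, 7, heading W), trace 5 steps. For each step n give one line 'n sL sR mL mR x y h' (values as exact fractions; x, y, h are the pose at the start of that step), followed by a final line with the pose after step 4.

n=0: pose=(-3,7,W); sL=8/25, sR=40/293; mL=3344/7325, mR=4/25; mL+mR=4516/7325 → advance +1; mR−mL=-2172/7325 → turn -1·90°
n=1: pose=(-4,7,N); sL=20/149, sR=20/149; mL=40/149, mR=10/149; mL+mR=50/149 → advance +1; mR−mL=-30/149 → turn -1·90°
n=2: pose=(-4,8,E); sL=40/333, sR=40/153; mL=240/629, mR=20/333; mL+mR=2500/5661 → advance +1; mR−mL=-1820/5661 → turn -1·90°
n=3: pose=(-3,8,S); sL=1/4, sR=10/37; mL=77/148, mR=1/8; mL+mR=191/296 → advance +1; mR−mL=-117/296 → turn -1·90°
n=4: pose=(-3,7,W); sL=8/25, sR=40/293; mL=3344/7325, mR=4/25; mL+mR=4516/7325 → advance +1; mR−mL=-2172/7325 → turn -1·90°

0 8/25 40/293 3344/7325 4/25 -3 7 W
1 20/149 20/149 40/149 10/149 -4 7 N
2 40/333 40/153 240/629 20/333 -4 8 E
3 1/4 10/37 77/148 1/8 -3 8 S
4 8/25 40/293 3344/7325 4/25 -3 7 W
final -4 7 N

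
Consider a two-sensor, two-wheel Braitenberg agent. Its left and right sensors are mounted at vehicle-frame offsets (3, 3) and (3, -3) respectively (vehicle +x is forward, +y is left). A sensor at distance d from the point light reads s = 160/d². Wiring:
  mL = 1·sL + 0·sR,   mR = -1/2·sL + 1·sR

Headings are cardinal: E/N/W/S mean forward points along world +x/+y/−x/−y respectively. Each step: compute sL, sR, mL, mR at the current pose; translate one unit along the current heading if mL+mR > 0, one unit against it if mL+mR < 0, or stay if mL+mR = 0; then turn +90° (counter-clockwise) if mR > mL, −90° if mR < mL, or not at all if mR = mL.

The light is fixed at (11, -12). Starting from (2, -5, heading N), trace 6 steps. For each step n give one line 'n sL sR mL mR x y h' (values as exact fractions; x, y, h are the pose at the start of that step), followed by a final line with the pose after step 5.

n=0: pose=(2,-5,N); sL=40/61, sR=20/17; mL=40/61, mR=880/1037; mL+mR=1560/1037 → advance +1; mR−mL=200/1037 → turn +1·90°
n=1: pose=(2,-4,W); sL=160/169, sR=32/53; mL=160/169, mR=1168/8957; mL+mR=9648/8957 → advance +1; mR−mL=-7312/8957 → turn -1·90°
n=2: pose=(1,-4,N); sL=16/29, sR=16/17; mL=16/29, mR=328/493; mL+mR=600/493 → advance +1; mR−mL=56/493 → turn +1·90°
n=3: pose=(1,-3,W); sL=32/41, sR=160/313; mL=32/41, mR=1552/12833; mL+mR=11568/12833 → advance +1; mR−mL=-8464/12833 → turn -1·90°
n=4: pose=(0,-3,N); sL=8/17, sR=10/13; mL=8/17, mR=118/221; mL+mR=222/221 → advance +1; mR−mL=14/221 → turn +1·90°
n=5: pose=(0,-2,W); sL=32/49, sR=32/73; mL=32/49, mR=400/3577; mL+mR=2736/3577 → advance +1; mR−mL=-1936/3577 → turn -1·90°

0 40/61 20/17 40/61 880/1037 2 -5 N
1 160/169 32/53 160/169 1168/8957 2 -4 W
2 16/29 16/17 16/29 328/493 1 -4 N
3 32/41 160/313 32/41 1552/12833 1 -3 W
4 8/17 10/13 8/17 118/221 0 -3 N
5 32/49 32/73 32/49 400/3577 0 -2 W
final -1 -2 N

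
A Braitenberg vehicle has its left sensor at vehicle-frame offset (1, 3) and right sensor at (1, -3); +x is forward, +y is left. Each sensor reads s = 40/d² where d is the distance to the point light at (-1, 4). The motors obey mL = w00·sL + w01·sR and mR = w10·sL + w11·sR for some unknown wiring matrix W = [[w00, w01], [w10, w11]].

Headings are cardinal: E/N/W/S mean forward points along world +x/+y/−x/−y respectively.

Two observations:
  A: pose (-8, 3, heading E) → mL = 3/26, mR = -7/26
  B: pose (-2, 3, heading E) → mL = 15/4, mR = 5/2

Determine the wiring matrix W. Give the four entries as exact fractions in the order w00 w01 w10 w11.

1/2 -1/2 1/2 -1

obs A: pose=(-8,3,E) → sL=1, sR=10/13, mL=3/26, mR=-7/26
obs B: pose=(-2,3,E) → sL=10, sR=5/2, mL=15/4, mR=5/2
sensor matrix S = [[1, 10/13], [10, 5/2]]; det S = -135/26
solve [mL_A; mL_B] = S·[w00; w01] and [mR_A; mR_B] = S·[w10; w11]:
  w00 = 1/2, w01 = -1/2, w10 = 1/2, w11 = -1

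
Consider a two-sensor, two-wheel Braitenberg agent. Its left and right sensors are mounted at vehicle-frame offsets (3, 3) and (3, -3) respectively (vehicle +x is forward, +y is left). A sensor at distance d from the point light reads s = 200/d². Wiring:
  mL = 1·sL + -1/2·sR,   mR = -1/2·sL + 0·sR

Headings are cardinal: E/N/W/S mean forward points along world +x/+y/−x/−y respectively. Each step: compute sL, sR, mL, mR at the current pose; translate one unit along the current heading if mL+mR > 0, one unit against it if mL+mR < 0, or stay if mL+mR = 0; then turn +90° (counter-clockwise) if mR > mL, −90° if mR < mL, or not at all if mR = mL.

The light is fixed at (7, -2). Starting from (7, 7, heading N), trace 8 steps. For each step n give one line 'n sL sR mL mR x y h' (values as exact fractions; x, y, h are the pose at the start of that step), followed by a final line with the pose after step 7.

0 200/153 200/153 100/153 -100/153 7 7 N
1 200/153 40/9 -140/153 -100/153 7 7 E
2 5/4 50/37 85/148 -5/8 6 7 N
3 8/5 200/29 -268/145 -4/5 6 6 E
4 100/73 100/61 2450/4453 -50/73 5 6 N
5 200/101 200/17 -6700/1717 -100/101 5 5 E
6 25/17 2 8/17 -25/34 4 5 N
7 200/81 200/9 -700/81 -100/81 4 4 E
final 3 4 N

n=0: pose=(7,7,N); sL=200/153, sR=200/153; mL=100/153, mR=-100/153; mL+mR=0 → advance +0; mR−mL=-200/153 → turn -1·90°
n=1: pose=(7,7,E); sL=200/153, sR=40/9; mL=-140/153, mR=-100/153; mL+mR=-80/51 → advance -1; mR−mL=40/153 → turn +1·90°
n=2: pose=(6,7,N); sL=5/4, sR=50/37; mL=85/148, mR=-5/8; mL+mR=-15/296 → advance -1; mR−mL=-355/296 → turn -1·90°
n=3: pose=(6,6,E); sL=8/5, sR=200/29; mL=-268/145, mR=-4/5; mL+mR=-384/145 → advance -1; mR−mL=152/145 → turn +1·90°
n=4: pose=(5,6,N); sL=100/73, sR=100/61; mL=2450/4453, mR=-50/73; mL+mR=-600/4453 → advance -1; mR−mL=-5500/4453 → turn -1·90°
n=5: pose=(5,5,E); sL=200/101, sR=200/17; mL=-6700/1717, mR=-100/101; mL+mR=-8400/1717 → advance -1; mR−mL=5000/1717 → turn +1·90°
n=6: pose=(4,5,N); sL=25/17, sR=2; mL=8/17, mR=-25/34; mL+mR=-9/34 → advance -1; mR−mL=-41/34 → turn -1·90°
n=7: pose=(4,4,E); sL=200/81, sR=200/9; mL=-700/81, mR=-100/81; mL+mR=-800/81 → advance -1; mR−mL=200/27 → turn +1·90°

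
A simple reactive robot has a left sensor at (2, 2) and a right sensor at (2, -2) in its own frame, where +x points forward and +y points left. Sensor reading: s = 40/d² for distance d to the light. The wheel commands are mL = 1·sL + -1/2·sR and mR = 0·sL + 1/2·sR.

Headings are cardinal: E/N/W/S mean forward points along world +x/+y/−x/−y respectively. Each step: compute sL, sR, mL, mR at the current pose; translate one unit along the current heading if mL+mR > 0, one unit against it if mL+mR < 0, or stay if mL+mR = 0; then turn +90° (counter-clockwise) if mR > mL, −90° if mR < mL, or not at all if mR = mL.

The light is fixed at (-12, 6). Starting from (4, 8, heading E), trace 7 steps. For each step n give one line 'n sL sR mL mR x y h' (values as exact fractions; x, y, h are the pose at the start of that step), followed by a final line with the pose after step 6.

n=0: pose=(4,8,E); sL=2/17, sR=10/81; mL=77/1377, mR=5/81; mL+mR=2/17 → advance +1; mR−mL=8/1377 → turn +1·90°
n=1: pose=(5,8,N); sL=40/241, sR=40/377; mL=10260/90857, mR=20/377; mL+mR=40/241 → advance +1; mR−mL=-5440/90857 → turn -1·90°
n=2: pose=(5,9,E); sL=20/193, sR=20/181; mL=1690/34933, mR=10/181; mL+mR=20/193 → advance +1; mR−mL=240/34933 → turn +1·90°
n=3: pose=(6,9,N); sL=40/281, sR=8/85; mL=2276/23885, mR=4/85; mL+mR=40/281 → advance +1; mR−mL=-1152/23885 → turn -1·90°
n=4: pose=(6,10,E); sL=10/109, sR=10/101; mL=465/11009, mR=5/101; mL+mR=10/109 → advance +1; mR−mL=80/11009 → turn +1·90°
n=5: pose=(7,10,N); sL=8/65, sR=40/477; mL=2516/31005, mR=20/477; mL+mR=8/65 → advance +1; mR−mL=-1216/31005 → turn -1·90°
n=6: pose=(7,11,E); sL=4/49, sR=4/45; mL=82/2205, mR=2/45; mL+mR=4/49 → advance +1; mR−mL=16/2205 → turn +1·90°

0 2/17 10/81 77/1377 5/81 4 8 E
1 40/241 40/377 10260/90857 20/377 5 8 N
2 20/193 20/181 1690/34933 10/181 5 9 E
3 40/281 8/85 2276/23885 4/85 6 9 N
4 10/109 10/101 465/11009 5/101 6 10 E
5 8/65 40/477 2516/31005 20/477 7 10 N
6 4/49 4/45 82/2205 2/45 7 11 E
final 8 11 N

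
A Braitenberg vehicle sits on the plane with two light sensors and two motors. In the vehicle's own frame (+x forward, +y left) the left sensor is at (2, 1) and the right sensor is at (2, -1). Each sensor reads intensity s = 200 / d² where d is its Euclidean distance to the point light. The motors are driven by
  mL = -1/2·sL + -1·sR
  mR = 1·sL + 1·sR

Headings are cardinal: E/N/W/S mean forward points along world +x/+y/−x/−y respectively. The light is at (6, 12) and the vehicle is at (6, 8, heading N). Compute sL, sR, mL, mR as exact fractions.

left sensor world pos  = (5, 10); dL² = 5
right sensor world pos = (7, 10); dR² = 5
sL = 200/5 = 40
sR = 200/5 = 40
mL = -1/2·sL + -1·sR = -60
mR = 1·sL + 1·sR = 80

40 40 -60 80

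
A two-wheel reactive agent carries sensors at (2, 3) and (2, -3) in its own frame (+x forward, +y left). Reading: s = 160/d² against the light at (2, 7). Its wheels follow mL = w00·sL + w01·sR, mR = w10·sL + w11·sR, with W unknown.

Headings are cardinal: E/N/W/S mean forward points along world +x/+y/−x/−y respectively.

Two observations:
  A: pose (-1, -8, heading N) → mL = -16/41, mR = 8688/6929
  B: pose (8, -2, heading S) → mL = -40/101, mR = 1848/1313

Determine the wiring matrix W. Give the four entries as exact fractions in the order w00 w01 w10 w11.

-1/2 0 1 1/2

obs A: pose=(-1,-8,N) → sL=32/41, sR=160/169, mL=-16/41, mR=8688/6929
obs B: pose=(8,-2,S) → sL=80/101, sR=16/13, mL=-40/101, mR=1848/1313
sensor matrix S = [[32/41, 160/169], [80/101, 16/13]]; det S = 147456/699829
solve [mL_A; mL_B] = S·[w00; w01] and [mR_A; mR_B] = S·[w10; w11]:
  w00 = -1/2, w01 = 0, w10 = 1, w11 = 1/2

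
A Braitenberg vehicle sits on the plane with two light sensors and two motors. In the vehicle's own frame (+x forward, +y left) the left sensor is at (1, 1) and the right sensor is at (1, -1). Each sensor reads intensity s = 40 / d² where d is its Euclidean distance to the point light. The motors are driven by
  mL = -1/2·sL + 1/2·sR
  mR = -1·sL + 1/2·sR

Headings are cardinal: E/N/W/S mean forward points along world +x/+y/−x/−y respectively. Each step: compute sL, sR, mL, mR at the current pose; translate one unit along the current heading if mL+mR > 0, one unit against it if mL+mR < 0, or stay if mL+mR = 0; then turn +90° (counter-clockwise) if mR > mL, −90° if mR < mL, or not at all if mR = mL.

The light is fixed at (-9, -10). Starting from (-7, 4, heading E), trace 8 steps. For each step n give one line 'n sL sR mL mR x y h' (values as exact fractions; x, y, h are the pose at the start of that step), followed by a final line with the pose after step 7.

0 20/117 20/89 280/10413 -610/10413 -7 4 E
1 40/173 40/169 80/29237 -3300/29237 -8 4 S
2 10/49 5/32 -75/3136 -395/3136 -8 5 W
3 40/257 8/53 -32/13621 -1092/13621 -7 5 N
4 20/117 20/89 280/10413 -610/10413 -7 4 E
5 40/173 40/169 80/29237 -3300/29237 -8 4 S
6 10/49 5/32 -75/3136 -395/3136 -8 5 W
7 40/257 8/53 -32/13621 -1092/13621 -7 5 N
final -7 4 E

n=0: pose=(-7,4,E); sL=20/117, sR=20/89; mL=280/10413, mR=-610/10413; mL+mR=-110/3471 → advance -1; mR−mL=-10/117 → turn -1·90°
n=1: pose=(-8,4,S); sL=40/173, sR=40/169; mL=80/29237, mR=-3300/29237; mL+mR=-3220/29237 → advance -1; mR−mL=-20/173 → turn -1·90°
n=2: pose=(-8,5,W); sL=10/49, sR=5/32; mL=-75/3136, mR=-395/3136; mL+mR=-235/1568 → advance -1; mR−mL=-5/49 → turn -1·90°
n=3: pose=(-7,5,N); sL=40/257, sR=8/53; mL=-32/13621, mR=-1092/13621; mL+mR=-1124/13621 → advance -1; mR−mL=-20/257 → turn -1·90°
n=4: pose=(-7,4,E); sL=20/117, sR=20/89; mL=280/10413, mR=-610/10413; mL+mR=-110/3471 → advance -1; mR−mL=-10/117 → turn -1·90°
n=5: pose=(-8,4,S); sL=40/173, sR=40/169; mL=80/29237, mR=-3300/29237; mL+mR=-3220/29237 → advance -1; mR−mL=-20/173 → turn -1·90°
n=6: pose=(-8,5,W); sL=10/49, sR=5/32; mL=-75/3136, mR=-395/3136; mL+mR=-235/1568 → advance -1; mR−mL=-5/49 → turn -1·90°
n=7: pose=(-7,5,N); sL=40/257, sR=8/53; mL=-32/13621, mR=-1092/13621; mL+mR=-1124/13621 → advance -1; mR−mL=-20/257 → turn -1·90°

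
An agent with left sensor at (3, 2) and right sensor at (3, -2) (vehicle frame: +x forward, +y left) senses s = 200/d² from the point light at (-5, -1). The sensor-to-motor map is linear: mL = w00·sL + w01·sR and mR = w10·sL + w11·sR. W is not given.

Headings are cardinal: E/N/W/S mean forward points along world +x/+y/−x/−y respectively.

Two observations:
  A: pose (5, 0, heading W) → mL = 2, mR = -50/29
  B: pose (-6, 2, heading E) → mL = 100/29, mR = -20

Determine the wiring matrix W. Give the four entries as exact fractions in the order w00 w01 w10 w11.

obs A: pose=(5,0,W) → sL=4, sR=100/29, mL=2, mR=-50/29
obs B: pose=(-6,2,E) → sL=200/29, sR=40, mL=100/29, mR=-20
sensor matrix S = [[4, 100/29], [200/29, 40]]; det S = 114560/841
solve [mL_A; mL_B] = S·[w00; w01] and [mR_A; mR_B] = S·[w10; w11]:
  w00 = 1/2, w01 = 0, w10 = 0, w11 = -1/2

1/2 0 0 -1/2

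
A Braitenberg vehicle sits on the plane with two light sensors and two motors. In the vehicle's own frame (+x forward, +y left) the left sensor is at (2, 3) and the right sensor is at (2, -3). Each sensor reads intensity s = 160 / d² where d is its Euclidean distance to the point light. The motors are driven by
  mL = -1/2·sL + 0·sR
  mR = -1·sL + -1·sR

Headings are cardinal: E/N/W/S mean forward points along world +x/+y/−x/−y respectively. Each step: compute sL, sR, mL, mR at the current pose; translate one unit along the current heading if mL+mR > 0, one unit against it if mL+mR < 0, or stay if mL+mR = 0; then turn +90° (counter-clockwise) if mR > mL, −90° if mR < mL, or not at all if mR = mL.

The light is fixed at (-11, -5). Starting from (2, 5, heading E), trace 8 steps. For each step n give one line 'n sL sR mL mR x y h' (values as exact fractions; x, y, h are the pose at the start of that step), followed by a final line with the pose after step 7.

0 80/197 80/137 -40/197 -26720/26989 2 5 E
1 160/289 32/29 -80/289 -13888/8381 1 5 S
2 40/41 20/37 -20/41 -2300/1517 1 6 W
3 160/269 32/85 -80/269 -22208/22865 2 6 N
4 80/197 80/137 -40/197 -26720/26989 2 5 E
5 160/289 32/29 -80/289 -13888/8381 1 5 S
6 40/41 20/37 -20/41 -2300/1517 1 6 W
7 160/269 32/85 -80/269 -22208/22865 2 6 N
final 2 5 E

n=0: pose=(2,5,E); sL=80/197, sR=80/137; mL=-40/197, mR=-26720/26989; mL+mR=-32200/26989 → advance -1; mR−mL=-21240/26989 → turn -1·90°
n=1: pose=(1,5,S); sL=160/289, sR=32/29; mL=-80/289, mR=-13888/8381; mL+mR=-16208/8381 → advance -1; mR−mL=-11568/8381 → turn -1·90°
n=2: pose=(1,6,W); sL=40/41, sR=20/37; mL=-20/41, mR=-2300/1517; mL+mR=-3040/1517 → advance -1; mR−mL=-1560/1517 → turn -1·90°
n=3: pose=(2,6,N); sL=160/269, sR=32/85; mL=-80/269, mR=-22208/22865; mL+mR=-29008/22865 → advance -1; mR−mL=-15408/22865 → turn -1·90°
n=4: pose=(2,5,E); sL=80/197, sR=80/137; mL=-40/197, mR=-26720/26989; mL+mR=-32200/26989 → advance -1; mR−mL=-21240/26989 → turn -1·90°
n=5: pose=(1,5,S); sL=160/289, sR=32/29; mL=-80/289, mR=-13888/8381; mL+mR=-16208/8381 → advance -1; mR−mL=-11568/8381 → turn -1·90°
n=6: pose=(1,6,W); sL=40/41, sR=20/37; mL=-20/41, mR=-2300/1517; mL+mR=-3040/1517 → advance -1; mR−mL=-1560/1517 → turn -1·90°
n=7: pose=(2,6,N); sL=160/269, sR=32/85; mL=-80/269, mR=-22208/22865; mL+mR=-29008/22865 → advance -1; mR−mL=-15408/22865 → turn -1·90°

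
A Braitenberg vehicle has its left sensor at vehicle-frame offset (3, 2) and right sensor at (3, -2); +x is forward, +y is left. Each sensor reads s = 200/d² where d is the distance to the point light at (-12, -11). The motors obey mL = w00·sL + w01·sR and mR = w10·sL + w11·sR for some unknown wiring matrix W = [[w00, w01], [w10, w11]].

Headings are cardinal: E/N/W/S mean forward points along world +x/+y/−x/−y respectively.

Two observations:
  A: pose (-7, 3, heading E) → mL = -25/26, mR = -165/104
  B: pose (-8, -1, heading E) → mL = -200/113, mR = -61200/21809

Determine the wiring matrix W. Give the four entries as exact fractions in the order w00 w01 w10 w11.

obs A: pose=(-7,3,E) → sL=5/8, sR=25/26, mL=-25/26, mR=-165/104
obs B: pose=(-8,-1,E) → sL=200/193, sR=200/113, mL=-200/113, mR=-61200/21809
sensor matrix S = [[5/8, 25/26], [200/193, 200/113]]; det S = 31125/283517
solve [mL_A; mL_B] = S·[w00; w01] and [mR_A; mR_B] = S·[w10; w11]:
  w00 = 0, w01 = -1, w10 = -1, w11 = -1

0 -1 -1 -1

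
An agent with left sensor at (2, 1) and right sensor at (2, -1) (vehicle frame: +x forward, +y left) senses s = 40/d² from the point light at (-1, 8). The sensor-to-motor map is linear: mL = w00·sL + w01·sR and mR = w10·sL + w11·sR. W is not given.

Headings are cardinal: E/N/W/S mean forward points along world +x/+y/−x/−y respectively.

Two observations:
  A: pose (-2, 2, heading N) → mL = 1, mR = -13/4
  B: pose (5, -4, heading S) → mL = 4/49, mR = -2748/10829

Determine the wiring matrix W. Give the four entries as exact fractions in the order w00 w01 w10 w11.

1/2 0 -1 -1/2

obs A: pose=(-2,2,N) → sL=2, sR=5/2, mL=1, mR=-13/4
obs B: pose=(5,-4,S) → sL=8/49, sR=40/221, mL=4/49, mR=-2748/10829
sensor matrix S = [[2, 5/2], [8/49, 40/221]]; det S = -500/10829
solve [mL_A; mL_B] = S·[w00; w01] and [mR_A; mR_B] = S·[w10; w11]:
  w00 = 1/2, w01 = 0, w10 = -1, w11 = -1/2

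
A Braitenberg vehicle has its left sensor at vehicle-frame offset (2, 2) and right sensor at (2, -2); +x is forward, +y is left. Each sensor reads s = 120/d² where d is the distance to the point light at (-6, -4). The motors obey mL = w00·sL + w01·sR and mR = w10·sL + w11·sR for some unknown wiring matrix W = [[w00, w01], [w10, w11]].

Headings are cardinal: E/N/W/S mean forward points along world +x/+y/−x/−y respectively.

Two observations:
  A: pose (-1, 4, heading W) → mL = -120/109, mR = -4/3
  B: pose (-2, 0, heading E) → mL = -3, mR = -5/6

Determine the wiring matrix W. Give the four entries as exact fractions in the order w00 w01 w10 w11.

0 -1 -1/2 0

obs A: pose=(-1,4,W) → sL=8/3, sR=120/109, mL=-120/109, mR=-4/3
obs B: pose=(-2,0,E) → sL=5/3, sR=3, mL=-3, mR=-5/6
sensor matrix S = [[8/3, 120/109], [5/3, 3]]; det S = 672/109
solve [mL_A; mL_B] = S·[w00; w01] and [mR_A; mR_B] = S·[w10; w11]:
  w00 = 0, w01 = -1, w10 = -1/2, w11 = 0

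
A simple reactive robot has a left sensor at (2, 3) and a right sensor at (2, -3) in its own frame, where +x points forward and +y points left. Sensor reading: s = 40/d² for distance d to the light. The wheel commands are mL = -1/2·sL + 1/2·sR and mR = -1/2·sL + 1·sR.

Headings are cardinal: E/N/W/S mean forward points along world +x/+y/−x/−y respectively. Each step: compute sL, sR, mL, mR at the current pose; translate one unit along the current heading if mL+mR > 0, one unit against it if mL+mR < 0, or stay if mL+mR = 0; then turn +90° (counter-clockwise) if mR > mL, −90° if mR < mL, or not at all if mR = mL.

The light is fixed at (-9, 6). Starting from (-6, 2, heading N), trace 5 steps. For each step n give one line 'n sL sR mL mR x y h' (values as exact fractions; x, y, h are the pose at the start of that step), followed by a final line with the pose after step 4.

n=0: pose=(-6,2,N); sL=10, sR=1; mL=-9/2, mR=-4; mL+mR=-17/2 → advance -1; mR−mL=1/2 → turn +1·90°
n=1: pose=(-6,1,W); sL=8/13, sR=8; mL=48/13, mR=100/13; mL+mR=148/13 → advance +1; mR−mL=4 → turn +1·90°
n=2: pose=(-7,1,S); sL=20/37, sR=4/5; mL=24/185, mR=98/185; mL+mR=122/185 → advance +1; mR−mL=2/5 → turn +1·90°
n=3: pose=(-7,0,E); sL=8/5, sR=40/97; mL=-288/485, mR=-188/485; mL+mR=-476/485 → advance -1; mR−mL=20/97 → turn +1·90°
n=4: pose=(-8,0,N); sL=2, sR=5/4; mL=-3/8, mR=1/4; mL+mR=-1/8 → advance -1; mR−mL=5/8 → turn +1·90°

0 10 1 -9/2 -4 -6 2 N
1 8/13 8 48/13 100/13 -6 1 W
2 20/37 4/5 24/185 98/185 -7 1 S
3 8/5 40/97 -288/485 -188/485 -7 0 E
4 2 5/4 -3/8 1/4 -8 0 N
final -8 -1 W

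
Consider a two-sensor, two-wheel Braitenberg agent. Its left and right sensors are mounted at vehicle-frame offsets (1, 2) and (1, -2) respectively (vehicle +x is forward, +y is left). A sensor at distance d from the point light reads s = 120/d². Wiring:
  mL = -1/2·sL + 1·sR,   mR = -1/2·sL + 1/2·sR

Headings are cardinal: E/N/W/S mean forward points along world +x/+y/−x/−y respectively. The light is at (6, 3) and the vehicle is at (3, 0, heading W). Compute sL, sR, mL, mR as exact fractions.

left sensor world pos  = (2, -2); dL² = 41
right sensor world pos = (2, 2); dR² = 17
sL = 120/41 = 120/41
sR = 120/17 = 120/17
mL = -1/2·sL + 1·sR = 3900/697
mR = -1/2·sL + 1/2·sR = 1440/697

120/41 120/17 3900/697 1440/697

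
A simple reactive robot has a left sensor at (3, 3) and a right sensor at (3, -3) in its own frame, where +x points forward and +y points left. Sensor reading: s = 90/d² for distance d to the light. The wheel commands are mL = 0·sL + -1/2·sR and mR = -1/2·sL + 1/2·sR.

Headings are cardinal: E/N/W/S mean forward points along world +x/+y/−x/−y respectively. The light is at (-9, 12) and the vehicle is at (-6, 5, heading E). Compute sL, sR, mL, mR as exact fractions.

left sensor world pos  = (-3, 8); dL² = 52
right sensor world pos = (-3, 2); dR² = 136
sL = 90/52 = 45/26
sR = 90/136 = 45/68
mL = 0·sL + -1/2·sR = -45/136
mR = -1/2·sL + 1/2·sR = -945/1768

45/26 45/68 -45/136 -945/1768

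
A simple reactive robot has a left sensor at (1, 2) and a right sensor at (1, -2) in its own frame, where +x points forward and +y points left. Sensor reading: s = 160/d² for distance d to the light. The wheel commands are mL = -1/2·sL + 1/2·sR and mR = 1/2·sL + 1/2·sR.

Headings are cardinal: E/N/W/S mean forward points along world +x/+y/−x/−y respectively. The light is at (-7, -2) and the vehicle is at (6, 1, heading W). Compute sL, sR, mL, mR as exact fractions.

left sensor world pos  = (5, -1); dL² = 145
right sensor world pos = (5, 3); dR² = 169
sL = 160/145 = 32/29
sR = 160/169 = 160/169
mL = -1/2·sL + 1/2·sR = -384/4901
mR = 1/2·sL + 1/2·sR = 5024/4901

32/29 160/169 -384/4901 5024/4901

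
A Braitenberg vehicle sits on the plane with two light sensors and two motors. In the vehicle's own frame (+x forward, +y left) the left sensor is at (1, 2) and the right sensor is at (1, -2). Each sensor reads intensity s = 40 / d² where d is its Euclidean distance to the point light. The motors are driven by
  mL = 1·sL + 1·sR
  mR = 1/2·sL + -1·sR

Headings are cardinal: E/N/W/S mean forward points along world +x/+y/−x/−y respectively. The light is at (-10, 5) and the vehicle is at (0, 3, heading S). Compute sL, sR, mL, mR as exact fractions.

40/153 40/73 9040/11169 -4660/11169

left sensor world pos  = (2, 2); dL² = 153
right sensor world pos = (-2, 2); dR² = 73
sL = 40/153 = 40/153
sR = 40/73 = 40/73
mL = 1·sL + 1·sR = 9040/11169
mR = 1/2·sL + -1·sR = -4660/11169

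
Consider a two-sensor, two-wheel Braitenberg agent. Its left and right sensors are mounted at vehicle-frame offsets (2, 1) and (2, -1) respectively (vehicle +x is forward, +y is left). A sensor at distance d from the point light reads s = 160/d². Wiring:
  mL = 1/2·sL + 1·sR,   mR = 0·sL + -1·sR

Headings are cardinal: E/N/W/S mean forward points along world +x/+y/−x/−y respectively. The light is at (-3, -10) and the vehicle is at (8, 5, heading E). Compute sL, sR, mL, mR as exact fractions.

left sensor world pos  = (10, 6); dL² = 425
right sensor world pos = (10, 4); dR² = 365
sL = 160/425 = 32/85
sR = 160/365 = 32/73
mL = 1/2·sL + 1·sR = 3888/6205
mR = 0·sL + -1·sR = -32/73

32/85 32/73 3888/6205 -32/73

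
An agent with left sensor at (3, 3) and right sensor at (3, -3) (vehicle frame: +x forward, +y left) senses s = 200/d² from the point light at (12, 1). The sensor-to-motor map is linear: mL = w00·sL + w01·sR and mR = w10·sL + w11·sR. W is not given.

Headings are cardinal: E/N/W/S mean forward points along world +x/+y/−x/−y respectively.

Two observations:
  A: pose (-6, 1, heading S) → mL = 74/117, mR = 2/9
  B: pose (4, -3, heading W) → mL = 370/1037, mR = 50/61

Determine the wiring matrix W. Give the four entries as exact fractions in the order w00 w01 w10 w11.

obs A: pose=(-6,1,S) → sL=100/117, sR=4/9, mL=74/117, mR=2/9
obs B: pose=(4,-3,W) → sL=20/17, sR=100/61, mL=370/1037, mR=50/61
sensor matrix S = [[100/117, 4/9], [20/17, 100/61]]; det S = 11840/13481
solve [mL_A; mL_B] = S·[w00; w01] and [mR_A; mR_B] = S·[w10; w11]:
  w00 = 1, w01 = -1/2, w10 = 0, w11 = 1/2

1 -1/2 0 1/2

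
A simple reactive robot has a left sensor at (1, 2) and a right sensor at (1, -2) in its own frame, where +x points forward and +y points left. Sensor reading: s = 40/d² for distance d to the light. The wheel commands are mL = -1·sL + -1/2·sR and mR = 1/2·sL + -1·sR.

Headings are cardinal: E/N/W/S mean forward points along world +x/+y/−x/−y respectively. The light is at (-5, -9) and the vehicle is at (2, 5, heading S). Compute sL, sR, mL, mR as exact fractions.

4/25 20/97 -638/2425 -306/2425

left sensor world pos  = (4, 4); dL² = 250
right sensor world pos = (0, 4); dR² = 194
sL = 40/250 = 4/25
sR = 40/194 = 20/97
mL = -1·sL + -1/2·sR = -638/2425
mR = 1/2·sL + -1·sR = -306/2425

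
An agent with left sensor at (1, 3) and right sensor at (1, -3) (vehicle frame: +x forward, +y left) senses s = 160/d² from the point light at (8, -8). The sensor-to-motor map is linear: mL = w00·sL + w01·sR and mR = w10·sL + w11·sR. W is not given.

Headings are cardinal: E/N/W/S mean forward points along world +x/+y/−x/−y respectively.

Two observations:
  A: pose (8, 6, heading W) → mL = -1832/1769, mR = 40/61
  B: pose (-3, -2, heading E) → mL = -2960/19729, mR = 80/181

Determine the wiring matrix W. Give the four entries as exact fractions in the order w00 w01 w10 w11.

obs A: pose=(8,6,W) → sL=80/61, sR=16/29, mL=-1832/1769, mR=40/61
obs B: pose=(-3,-2,E) → sL=160/181, sR=160/109, mL=-2960/19729, mR=80/181
sensor matrix S = [[80/61, 16/29], [160/181, 160/109]]; det S = 50165760/34900601
solve [mL_A; mL_B] = S·[w00; w01] and [mR_A; mR_B] = S·[w10; w11]:
  w00 = -1, w01 = 1/2, w10 = 1/2, w11 = 0

-1 1/2 1/2 0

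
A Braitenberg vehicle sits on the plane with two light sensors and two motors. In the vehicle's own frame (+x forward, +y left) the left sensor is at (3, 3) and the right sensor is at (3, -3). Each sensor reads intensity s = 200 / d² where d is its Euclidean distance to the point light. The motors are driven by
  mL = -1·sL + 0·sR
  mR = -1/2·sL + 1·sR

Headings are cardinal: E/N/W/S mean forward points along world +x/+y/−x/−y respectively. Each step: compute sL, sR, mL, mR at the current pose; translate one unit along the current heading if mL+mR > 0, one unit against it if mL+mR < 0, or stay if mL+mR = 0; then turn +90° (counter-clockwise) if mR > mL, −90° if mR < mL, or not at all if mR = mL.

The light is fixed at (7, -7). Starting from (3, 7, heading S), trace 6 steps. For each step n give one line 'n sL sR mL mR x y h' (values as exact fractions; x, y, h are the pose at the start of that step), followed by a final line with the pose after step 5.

n=0: pose=(3,7,S); sL=100/61, sR=20/17; mL=-100/61, mR=370/1037; mL+mR=-1330/1037 → advance -1; mR−mL=2070/1037 → turn +1·90°
n=1: pose=(3,8,E); sL=8/13, sR=40/29; mL=-8/13, mR=404/377; mL+mR=172/377 → advance +1; mR−mL=636/377 → turn +1·90°
n=2: pose=(4,8,N); sL=5/9, sR=50/81; mL=-5/9, mR=55/162; mL+mR=-35/162 → advance -1; mR−mL=145/162 → turn +1·90°
n=3: pose=(4,7,W); sL=200/157, sR=8/13; mL=-200/157, mR=-44/2041; mL+mR=-2644/2041 → advance -1; mR−mL=2556/2041 → turn +1·90°
n=4: pose=(5,7,S); sL=100/61, sR=100/73; mL=-100/61, mR=2450/4453; mL+mR=-4850/4453 → advance -1; mR−mL=9750/4453 → turn +1·90°
n=5: pose=(5,8,E); sL=8/13, sR=40/29; mL=-8/13, mR=404/377; mL+mR=172/377 → advance +1; mR−mL=636/377 → turn +1·90°

0 100/61 20/17 -100/61 370/1037 3 7 S
1 8/13 40/29 -8/13 404/377 3 8 E
2 5/9 50/81 -5/9 55/162 4 8 N
3 200/157 8/13 -200/157 -44/2041 4 7 W
4 100/61 100/73 -100/61 2450/4453 5 7 S
5 8/13 40/29 -8/13 404/377 5 8 E
final 6 8 N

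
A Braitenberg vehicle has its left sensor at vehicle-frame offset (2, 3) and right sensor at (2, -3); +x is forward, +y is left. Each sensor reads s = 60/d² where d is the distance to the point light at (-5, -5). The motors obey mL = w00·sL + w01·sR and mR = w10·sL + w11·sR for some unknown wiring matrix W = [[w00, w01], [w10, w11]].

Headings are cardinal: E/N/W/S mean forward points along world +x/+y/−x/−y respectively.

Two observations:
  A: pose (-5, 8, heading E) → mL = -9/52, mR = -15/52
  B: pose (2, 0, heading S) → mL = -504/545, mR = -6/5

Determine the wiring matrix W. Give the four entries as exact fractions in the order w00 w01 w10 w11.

obs A: pose=(-5,8,E) → sL=3/13, sR=15/26, mL=-9/52, mR=-15/52
obs B: pose=(2,0,S) → sL=60/109, sR=12/5, mL=-504/545, mR=-6/5
sensor matrix S = [[3/13, 15/26], [60/109, 12/5]]; det S = 1674/7085
solve [mL_A; mL_B] = S·[w00; w01] and [mR_A; mR_B] = S·[w10; w11]:
  w00 = 1/2, w01 = -1/2, w10 = 0, w11 = -1/2

1/2 -1/2 0 -1/2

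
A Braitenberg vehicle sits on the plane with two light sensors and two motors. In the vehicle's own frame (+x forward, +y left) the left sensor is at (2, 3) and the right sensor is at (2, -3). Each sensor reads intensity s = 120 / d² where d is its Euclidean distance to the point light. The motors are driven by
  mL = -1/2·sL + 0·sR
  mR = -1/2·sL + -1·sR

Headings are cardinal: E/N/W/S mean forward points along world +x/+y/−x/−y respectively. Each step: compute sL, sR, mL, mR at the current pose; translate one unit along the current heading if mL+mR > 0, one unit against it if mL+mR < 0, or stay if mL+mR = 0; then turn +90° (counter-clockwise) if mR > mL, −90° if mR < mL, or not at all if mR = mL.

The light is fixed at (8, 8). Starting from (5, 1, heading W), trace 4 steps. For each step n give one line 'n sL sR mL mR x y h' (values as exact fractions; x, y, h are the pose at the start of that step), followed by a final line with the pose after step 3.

0 24/25 120/41 -12/25 -3492/1025 5 1 W
1 12/5 60/13 -6/5 -378/65 6 1 N
2 24/5 120/121 -12/5 -2052/605 6 0 E
3 6/5 15/17 -3/5 -126/85 5 0 S
final 5 1 W

n=0: pose=(5,1,W); sL=24/25, sR=120/41; mL=-12/25, mR=-3492/1025; mL+mR=-3984/1025 → advance -1; mR−mL=-120/41 → turn -1·90°
n=1: pose=(6,1,N); sL=12/5, sR=60/13; mL=-6/5, mR=-378/65; mL+mR=-456/65 → advance -1; mR−mL=-60/13 → turn -1·90°
n=2: pose=(6,0,E); sL=24/5, sR=120/121; mL=-12/5, mR=-2052/605; mL+mR=-3504/605 → advance -1; mR−mL=-120/121 → turn -1·90°
n=3: pose=(5,0,S); sL=6/5, sR=15/17; mL=-3/5, mR=-126/85; mL+mR=-177/85 → advance -1; mR−mL=-15/17 → turn -1·90°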